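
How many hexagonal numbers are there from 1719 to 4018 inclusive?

16

The n-th hexagonal number is n(2n−1).
Smallest index with value ≥ 1719: n = 30 (giving 1770).
Largest index with value ≤ 4018: n = 45 (giving 4005).
Indices 30 through 45: 16 terms.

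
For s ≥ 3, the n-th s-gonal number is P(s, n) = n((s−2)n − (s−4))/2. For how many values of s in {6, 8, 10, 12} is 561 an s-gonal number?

s = 6: P(6, 17) = 561. ✓
s = 8: P(8, 14) = 560 and P(8, 15) = 645; 561 is not s-gonal.
s = 10: P(10, 12) = 540 and P(10, 13) = 637; 561 is not s-gonal.
s = 12: P(12, 11) = 561. ✓
Hits: s ∈ {6, 12} → 2.

2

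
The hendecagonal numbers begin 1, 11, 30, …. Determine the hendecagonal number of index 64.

64·(9·64 − 7)/2 = 64·569/2 = 18208.

18208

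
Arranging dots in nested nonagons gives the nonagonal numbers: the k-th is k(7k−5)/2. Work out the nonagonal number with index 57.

11229

57·(7·57 − 5)/2 = 57·394/2 = 57·197 = 11229.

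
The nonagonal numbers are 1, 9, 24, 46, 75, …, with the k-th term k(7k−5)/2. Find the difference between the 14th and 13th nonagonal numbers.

92

Consecutive nonagonal numbers differ by 7n − 6: here 7·14 − 6 = 92.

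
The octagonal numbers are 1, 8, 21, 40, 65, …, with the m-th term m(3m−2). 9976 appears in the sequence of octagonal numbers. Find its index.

58

Set n(3n−2) = 9976, giving 3n² − 2n − 9976 = 0.
The discriminant is 4 + 12·9976 = 119716, and √119716 = 346.
So n = (2 + 346) / 6 = 348/6 = 58.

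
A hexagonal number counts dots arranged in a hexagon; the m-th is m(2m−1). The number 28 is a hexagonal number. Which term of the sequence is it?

4

Set n(2n−1) = 28, giving 2n² − n − 28 = 0.
So n = (1 + 15) / 4 = 16/4 = 4.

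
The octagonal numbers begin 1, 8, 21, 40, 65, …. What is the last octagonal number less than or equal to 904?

833

Solve n(3n−2) ≤ 904 for integer n.
n = 17 gives 833 ≤ 904, while n = 18 gives 936 > 904; so the answer is 833.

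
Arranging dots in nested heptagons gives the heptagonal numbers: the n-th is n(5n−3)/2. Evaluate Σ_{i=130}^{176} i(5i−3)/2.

Σ i(5i−3)/2 = (5Σi² − 3Σi) / 2 over i = 130..176.
Σi = 15576 − 8385 = 7191 and Σi² = 1832776 − 723905 = 1108871.
(5·1108871 − 3·7191) / 2 = 5522782/2 = 2761391.

2761391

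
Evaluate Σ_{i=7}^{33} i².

12438

Σ_{i=7}^{33} i² = 12529 − 91 = 12438.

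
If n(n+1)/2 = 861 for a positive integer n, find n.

41

Set n(n+1)/2 = 861, giving n² + n − 1722 = 0.
The discriminant is 1 + 8·861 = 6889, and √6889 = 83.
So n = (-1 + 83) / 2 = 82/2 = 41.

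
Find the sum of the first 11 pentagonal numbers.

726

Σ i(3i−1)/2 = (3Σi² − Σi) / 2 over i = 1..11.
Σi = 66 and Σi² = 506.
(3·506 − 1·66) / 2 = 1452/2 = 726.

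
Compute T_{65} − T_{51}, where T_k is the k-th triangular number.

65·66/2 = 2145 and 51·52/2 = 1326.
Difference: 2145 − 1326 = 819.

819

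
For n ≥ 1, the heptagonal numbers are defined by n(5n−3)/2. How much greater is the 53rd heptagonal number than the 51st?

53·(5·53 − 3)/2 = 6943 and 51·(5·51 − 3)/2 = 6426.
Difference: 6943 − 6426 = 517.

517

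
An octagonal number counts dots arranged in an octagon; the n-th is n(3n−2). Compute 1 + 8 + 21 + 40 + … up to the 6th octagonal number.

Σ i(3i−2) = 3Σi² − 2Σi over i = 1..6.
Σi = 21 and Σi² = 91.
3·91 − 2·21 = 231.

231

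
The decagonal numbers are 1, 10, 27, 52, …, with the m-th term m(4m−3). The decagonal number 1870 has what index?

Set n(4n−3) = 1870, giving 4n² − 3n − 1870 = 0.
So n = (3 + 173) / 8 = 176/8 = 22.

22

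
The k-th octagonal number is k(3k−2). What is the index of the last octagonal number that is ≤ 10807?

60

Solve n(3n−2) ≤ 10807 for integer n.
n = 60 gives 10680 ≤ 10807, while n = 61 gives 11041 > 10807; so the answer is index 60.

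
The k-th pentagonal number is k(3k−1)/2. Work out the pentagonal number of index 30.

The 30th pentagonal number is n(3n−1)/2 with n = 30.
30·(3·30 − 1)/2 = 30·89/2 = 1335.

1335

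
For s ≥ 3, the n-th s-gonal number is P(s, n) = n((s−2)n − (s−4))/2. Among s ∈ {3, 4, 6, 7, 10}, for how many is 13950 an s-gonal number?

s = 3: P(3, 166) = 13861 and P(3, 167) = 14028; 13950 is not s-gonal.
s = 4: P(4, 118) = 13924 and P(4, 119) = 14161; 13950 is not s-gonal.
s = 6: P(6, 83) = 13695 and P(6, 84) = 14028; 13950 is not s-gonal.
s = 7: P(7, 75) = 13950. ✓
s = 10: P(10, 59) = 13747 and P(10, 60) = 14220; 13950 is not s-gonal.
Hits: s ∈ {7} → 1.

1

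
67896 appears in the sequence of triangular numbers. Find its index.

368

Set n(n+1)/2 = 67896, giving n² + n − 135792 = 0.
The discriminant is 1 + 8·67896 = 543169, and √543169 = 737.
So n = (-1 + 737) / 2 = 736/2 = 368.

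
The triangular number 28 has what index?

Set n(n+1)/2 = 28, giving n² + n − 56 = 0.
The discriminant is 1 + 8·28 = 225, and √225 = 15.
So n = (-1 + 15) / 2 = 14/2 = 7.

7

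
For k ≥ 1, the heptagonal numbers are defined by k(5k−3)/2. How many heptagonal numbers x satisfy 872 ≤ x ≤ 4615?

25

The n-th heptagonal number is n(5n−3)/2.
Smallest index with value ≥ 872: n = 19 (giving 874).
Largest index with value ≤ 4615: n = 43 (giving 4558).
Indices 19 through 43: 25 terms.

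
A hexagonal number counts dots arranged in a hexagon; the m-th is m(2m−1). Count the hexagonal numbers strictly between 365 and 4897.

The n-th hexagonal number is n(2n−1).
Smallest index with value > 365: n = 14 (giving 378).
Largest index with value < 4897: n = 49 (giving 4753).
Indices 14 through 49: 36 terms.

36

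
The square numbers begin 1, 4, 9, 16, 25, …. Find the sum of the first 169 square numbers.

1623245

Σ_{i=1}^{169} i² = 169·170·339/6 = 1623245.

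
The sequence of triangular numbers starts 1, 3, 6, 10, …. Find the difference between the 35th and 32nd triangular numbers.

35·36/2 = 630 and 32·33/2 = 528.
Difference: 630 − 528 = 102.

102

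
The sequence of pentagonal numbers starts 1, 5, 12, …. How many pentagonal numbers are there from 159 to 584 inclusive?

9

The n-th pentagonal number is n(3n−1)/2.
Smallest index with value ≥ 159: n = 11 (giving 176).
Largest index with value ≤ 584: n = 19 (giving 532).
Indices 11 through 19: 9 terms.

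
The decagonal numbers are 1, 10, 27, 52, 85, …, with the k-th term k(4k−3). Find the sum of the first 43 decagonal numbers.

106898

Σ i(4i−3) = 4Σi² − 3Σi over i = 1..43.
Σi = 946 and Σi² = 27434.
4·27434 − 3·946 = 106898.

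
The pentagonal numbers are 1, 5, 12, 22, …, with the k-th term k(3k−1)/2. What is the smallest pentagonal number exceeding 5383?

5551

Solve n(3n−1)/2 > 5383 for integer n.
The largest n with value ≤ 5383 is 60 (since 5370 ≤ 5383 < 5551), so the first above is n = 61, value 5551.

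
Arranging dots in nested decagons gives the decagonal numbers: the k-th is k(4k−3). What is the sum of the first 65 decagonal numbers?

368225

Σ i(4i−3) = 4Σi² − 3Σi over i = 1..65.
Σi = 2145 and Σi² = 93665.
4·93665 − 3·2145 = 368225.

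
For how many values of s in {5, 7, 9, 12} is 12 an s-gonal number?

2

s = 5: P(5, 3) = 12. ✓
s = 7: P(7, 2) = 7 and P(7, 3) = 18; 12 is not s-gonal.
s = 9: P(9, 2) = 9 and P(9, 3) = 24; 12 is not s-gonal.
s = 12: P(12, 2) = 12. ✓
Hits: s ∈ {5, 12} → 2.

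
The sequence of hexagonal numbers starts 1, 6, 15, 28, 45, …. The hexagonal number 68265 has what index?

185

Set n(2n−1) = 68265, giving 2n² − n − 68265 = 0.
The discriminant is 1 + 8·68265 = 546121, and √546121 = 739.
So n = (1 + 739) / 4 = 740/4 = 185.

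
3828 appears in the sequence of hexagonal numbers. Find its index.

Set n(2n−1) = 3828, giving 2n² − n − 3828 = 0.
So n = (1 + 175) / 4 = 176/4 = 44.

44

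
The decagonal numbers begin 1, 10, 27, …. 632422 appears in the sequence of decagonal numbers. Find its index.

Set n(4n−3) = 632422, giving 4n² − 3n − 632422 = 0.
So n = (3 + 3181) / 8 = 3184/8 = 398.

398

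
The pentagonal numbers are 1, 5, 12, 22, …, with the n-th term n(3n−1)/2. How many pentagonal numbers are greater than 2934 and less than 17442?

63

The n-th pentagonal number is n(3n−1)/2.
Smallest index with value > 2934: n = 45 (giving 3015).
Largest index with value < 17442: n = 107 (giving 17120).
Indices 45 through 107: 63 terms.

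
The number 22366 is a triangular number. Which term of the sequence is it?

211

Set n(n+1)/2 = 22366, giving n² + n − 44732 = 0.
The discriminant is 1 + 8·22366 = 178929, and √178929 = 423.
So n = (-1 + 423) / 2 = 422/2 = 211.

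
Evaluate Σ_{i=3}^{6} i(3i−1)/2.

Σ i(3i−1)/2 = (3Σi² − Σi) / 2 over i = 3..6.
Σi = 21 − 3 = 18 and Σi² = 91 − 5 = 86.
(3·86 − 1·18) / 2 = 240/2 = 120.

120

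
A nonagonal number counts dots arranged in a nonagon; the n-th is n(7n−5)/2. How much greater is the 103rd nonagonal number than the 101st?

1423

103·(7·103 − 5)/2 = 36874 and 101·(7·101 − 5)/2 = 35451.
Difference: 36874 − 35451 = 1423.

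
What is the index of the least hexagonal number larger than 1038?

24

Solve n(2n−1) > 1038 for integer n.
The largest n with value ≤ 1038 is 23 (since 1035 ≤ 1038 < 1128), so the first above is n = 24, value 1128.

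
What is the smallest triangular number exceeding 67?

78

Solve n(n+1)/2 > 67 for integer n.
The largest n with value ≤ 67 is 11 (since 66 ≤ 67 < 78), so the first above is n = 12, value 78.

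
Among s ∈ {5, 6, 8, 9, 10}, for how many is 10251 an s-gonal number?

s = 5: P(5, 82) = 10045 and P(5, 83) = 10292; 10251 is not s-gonal.
s = 6: P(6, 71) = 10011 and P(6, 72) = 10296; 10251 is not s-gonal.
s = 8: P(8, 58) = 9976 and P(8, 59) = 10325; 10251 is not s-gonal.
s = 9: P(9, 54) = 10071 and P(9, 55) = 10450; 10251 is not s-gonal.
s = 10: P(10, 51) = 10251. ✓
Hits: s ∈ {10} → 1.

1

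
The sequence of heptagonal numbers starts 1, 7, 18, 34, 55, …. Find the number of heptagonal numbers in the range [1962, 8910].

The n-th heptagonal number is n(5n−3)/2.
Smallest index with value ≥ 1962: n = 29 (giving 2059).
Largest index with value ≤ 8910: n = 60 (giving 8910).
Indices 29 through 60: 32 terms.

32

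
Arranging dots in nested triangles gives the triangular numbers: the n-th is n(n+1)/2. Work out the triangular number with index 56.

1596

The 56th triangular number is n(n+1)/2 with n = 56.
56·57/2 = 3192/2 = 1596.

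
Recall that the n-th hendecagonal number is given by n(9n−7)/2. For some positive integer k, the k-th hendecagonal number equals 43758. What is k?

Set n(9n−7)/2 = 43758, giving 9n² − 7n − 87516 = 0.
The discriminant is 49 + 72·43758 = 3150625, and √3150625 = 1775.
So n = (7 + 1775) / 18 = 1782/18 = 99.
Check: 99·(9·99 − 7)/2 = 43758. ✓

99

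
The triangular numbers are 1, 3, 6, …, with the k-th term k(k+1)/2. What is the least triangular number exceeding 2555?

2556

Solve n(n+1)/2 > 2555 for integer n.
The largest n with value ≤ 2555 is 70 (since 2485 ≤ 2555 < 2556), so the first above is n = 71, value 2556.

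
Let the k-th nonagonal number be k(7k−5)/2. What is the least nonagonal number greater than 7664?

Solve n(7n−5)/2 > 7664 for integer n.
The largest n with value ≤ 7664 is 47 (since 7614 ≤ 7664 < 7944), so the first above is n = 48, value 7944.

7944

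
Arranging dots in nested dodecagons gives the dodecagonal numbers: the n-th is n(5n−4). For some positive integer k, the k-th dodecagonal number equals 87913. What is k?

Set n(5n−4) = 87913, giving 5n² − 4n − 87913 = 0.
So n = (4 + 1326) / 10 = 1330/10 = 133.
Check: 133·(5·133 − 4) = 87913. ✓

133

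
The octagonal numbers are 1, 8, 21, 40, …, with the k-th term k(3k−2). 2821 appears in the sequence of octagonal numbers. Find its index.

31

Set n(3n−2) = 2821, giving 3n² − 2n − 2821 = 0.
So n = (2 + 184) / 6 = 186/6 = 31.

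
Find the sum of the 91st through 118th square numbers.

307594

Σ_{i=91}^{118} i² = 554659 − 247065 = 307594.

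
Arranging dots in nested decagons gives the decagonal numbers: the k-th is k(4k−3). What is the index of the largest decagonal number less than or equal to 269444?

259

Solve n(4n−3) ≤ 269444 for integer n.
n = 259 gives 267547 ≤ 269444, while n = 260 gives 269620 > 269444; so the answer is index 259.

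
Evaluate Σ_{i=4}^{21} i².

3297

Σ_{i=4}^{21} i² = 3311 − 14 = 3297.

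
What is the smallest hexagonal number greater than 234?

276

Solve n(2n−1) > 234 for integer n.
The largest n with value ≤ 234 is 11 (since 231 ≤ 234 < 276), so the first above is n = 12, value 276.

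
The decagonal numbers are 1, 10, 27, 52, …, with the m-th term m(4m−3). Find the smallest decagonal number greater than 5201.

5365

Solve n(4n−3) > 5201 for integer n.
The largest n with value ≤ 5201 is 36 (since 5076 ≤ 5201 < 5365), so the first above is n = 37, value 5365.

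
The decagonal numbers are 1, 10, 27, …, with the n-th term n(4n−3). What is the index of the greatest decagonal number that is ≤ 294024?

271

Solve n(4n−3) ≤ 294024 for integer n.
n = 271 gives 292951 ≤ 294024, while n = 272 gives 295120 > 294024; so the answer is index 271.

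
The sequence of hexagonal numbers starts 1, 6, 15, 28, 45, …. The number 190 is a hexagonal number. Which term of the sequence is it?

10

Set n(2n−1) = 190, giving 2n² − n − 190 = 0.
So n = (1 + 39) / 4 = 40/4 = 10.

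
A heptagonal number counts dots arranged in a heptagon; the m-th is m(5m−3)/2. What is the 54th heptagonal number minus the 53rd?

Consecutive heptagonal numbers differ by 5n − 4: here 5·54 − 4 = 266.

266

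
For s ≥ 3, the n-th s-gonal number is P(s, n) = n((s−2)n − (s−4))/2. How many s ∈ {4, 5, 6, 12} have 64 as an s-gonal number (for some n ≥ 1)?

2

s = 4: P(4, 8) = 64. ✓
s = 5: P(5, 6) = 51 and P(5, 7) = 70; 64 is not s-gonal.
s = 6: P(6, 5) = 45 and P(6, 6) = 66; 64 is not s-gonal.
s = 12: P(12, 4) = 64. ✓
Hits: s ∈ {4, 12} → 2.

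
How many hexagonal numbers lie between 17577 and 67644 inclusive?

91

The n-th hexagonal number is n(2n−1).
Smallest index with value ≥ 17577: n = 94 (giving 17578).
Largest index with value ≤ 67644: n = 184 (giving 67528).
Indices 94 through 184: 91 terms.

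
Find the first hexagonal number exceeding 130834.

Solve n(2n−1) > 130834 for integer n.
The largest n with value ≤ 130834 is 256 (since 130816 ≤ 130834 < 131841), so the first above is n = 257, value 131841.

131841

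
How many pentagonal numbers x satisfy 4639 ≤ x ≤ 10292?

28

The n-th pentagonal number is n(3n−1)/2.
Smallest index with value ≥ 4639: n = 56 (giving 4676).
Largest index with value ≤ 10292: n = 83 (giving 10292).
Indices 56 through 83: 28 terms.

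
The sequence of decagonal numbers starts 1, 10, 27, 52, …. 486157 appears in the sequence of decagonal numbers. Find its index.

Set n(4n−3) = 486157, giving 4n² − 3n − 486157 = 0.
The discriminant is 9 + 16·486157 = 7778521, and √7778521 = 2789.
So n = (3 + 2789) / 8 = 2792/8 = 349.

349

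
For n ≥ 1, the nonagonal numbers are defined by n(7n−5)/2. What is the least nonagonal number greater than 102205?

Solve n(7n−5)/2 > 102205 for integer n.
The largest n with value ≤ 102205 is 171 (since 101916 ≤ 102205 < 103114), so the first above is n = 172, value 103114.

103114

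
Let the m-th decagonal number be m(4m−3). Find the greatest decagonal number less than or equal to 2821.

2626

Solve n(4n−3) ≤ 2821 for integer n.
n = 26 gives 2626 ≤ 2821, while n = 27 gives 2835 > 2821; so the answer is 2626.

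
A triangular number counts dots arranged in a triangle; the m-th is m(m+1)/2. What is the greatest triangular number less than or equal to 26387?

Solve n(n+1)/2 ≤ 26387 for integer n.
n = 229 gives 26335 ≤ 26387, while n = 230 gives 26565 > 26387; so the answer is 26335.

26335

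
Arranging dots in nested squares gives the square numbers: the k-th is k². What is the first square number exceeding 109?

Solve n² > 109 for integer n.
The largest n with value ≤ 109 is 10 (since 100 ≤ 109 < 121), so the first above is n = 11, value 121.

121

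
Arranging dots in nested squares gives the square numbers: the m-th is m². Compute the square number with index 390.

390² = 152100.

152100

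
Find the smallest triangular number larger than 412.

Solve n(n+1)/2 > 412 for integer n.
The largest n with value ≤ 412 is 28 (since 406 ≤ 412 < 435), so the first above is n = 29, value 435.

435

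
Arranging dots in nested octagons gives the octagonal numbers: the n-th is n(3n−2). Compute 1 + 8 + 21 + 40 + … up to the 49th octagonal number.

Σ i(3i−2) = 3Σi² − 2Σi over i = 1..49.
Σi = 1225 and Σi² = 40425.
3·40425 − 2·1225 = 118825.

118825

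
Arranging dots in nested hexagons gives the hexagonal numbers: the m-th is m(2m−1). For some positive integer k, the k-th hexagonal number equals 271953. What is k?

369

Set n(2n−1) = 271953, giving 2n² − n − 271953 = 0.
The discriminant is 1 + 8·271953 = 2175625, and √2175625 = 1475.
So n = (1 + 1475) / 4 = 1476/4 = 369.
Check: 369·(2·369 − 1) = 271953. ✓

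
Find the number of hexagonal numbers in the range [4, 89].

The n-th hexagonal number is n(2n−1).
Smallest index with value ≥ 4: n = 2 (giving 6).
Largest index with value ≤ 89: n = 6 (giving 66).
Indices 2 through 6: 5 terms.

5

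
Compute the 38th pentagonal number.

2147

38·(3·38 − 1)/2 = 38·113/2 = 2147.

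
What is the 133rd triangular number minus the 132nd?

Consecutive triangular numbers differ by n: T_{133} − T_{132} = 133.

133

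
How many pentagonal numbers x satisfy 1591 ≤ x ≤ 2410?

8

The n-th pentagonal number is n(3n−1)/2.
Smallest index with value ≥ 1591: n = 33 (giving 1617).
Largest index with value ≤ 2410: n = 40 (giving 2380).
Indices 33 through 40: 8 terms.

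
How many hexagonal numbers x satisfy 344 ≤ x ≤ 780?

7

The n-th hexagonal number is n(2n−1).
Smallest index with value ≥ 344: n = 14 (giving 378).
Largest index with value ≤ 780: n = 20 (giving 780).
Indices 14 through 20: 7 terms.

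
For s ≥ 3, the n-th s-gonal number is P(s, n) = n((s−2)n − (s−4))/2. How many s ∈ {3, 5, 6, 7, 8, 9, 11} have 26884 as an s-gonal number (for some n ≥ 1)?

s = 3: P(3, 231) = 26796 and P(3, 232) = 27028; 26884 is not s-gonal.
s = 5: P(5, 134) = 26867 and P(5, 135) = 27270; 26884 is not s-gonal.
s = 6: P(6, 116) = 26796 and P(6, 117) = 27261; 26884 is not s-gonal.
s = 7: P(7, 104) = 26884. ✓
s = 8: P(8, 94) = 26320 and P(8, 95) = 26885; 26884 is not s-gonal.
s = 9: P(9, 88) = 26884. ✓
s = 11: P(11, 77) = 26411 and P(11, 78) = 27105; 26884 is not s-gonal.
Hits: s ∈ {7, 9} → 2.

2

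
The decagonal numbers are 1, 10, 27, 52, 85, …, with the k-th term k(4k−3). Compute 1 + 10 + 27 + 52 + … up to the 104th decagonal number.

1505140

Σ i(4i−3) = 4Σi² − 3Σi over i = 1..104.
Σi = 5460 and Σi² = 380380.
4·380380 − 3·5460 = 1505140.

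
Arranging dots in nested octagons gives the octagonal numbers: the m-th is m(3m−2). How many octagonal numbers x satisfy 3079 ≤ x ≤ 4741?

8

The n-th octagonal number is n(3n−2).
Smallest index with value ≥ 3079: n = 33 (giving 3201).
Largest index with value ≤ 4741: n = 40 (giving 4720).
Indices 33 through 40: 8 terms.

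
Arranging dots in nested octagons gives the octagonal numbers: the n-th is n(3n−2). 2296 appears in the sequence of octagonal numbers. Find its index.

28

Set n(3n−2) = 2296, giving 3n² − 2n − 2296 = 0.
So n = (2 + 166) / 6 = 168/6 = 28.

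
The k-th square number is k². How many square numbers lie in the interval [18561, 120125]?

210

The n-th square number is n².
Smallest index with value ≥ 18561: n = 137 (giving 18769).
Largest index with value ≤ 120125: n = 346 (giving 119716).
Indices 137 through 346: 210 terms.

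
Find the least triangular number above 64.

Solve n(n+1)/2 > 64 for integer n.
The largest n with value ≤ 64 is 10 (since 55 ≤ 64 < 66), so the first above is n = 11, value 66.

66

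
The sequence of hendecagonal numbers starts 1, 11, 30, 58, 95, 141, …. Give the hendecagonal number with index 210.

197715

The 210th hendecagonal number is n(9n−7)/2 with n = 210.
210·(9·210 − 7)/2 = 210·1883/2 = 197715.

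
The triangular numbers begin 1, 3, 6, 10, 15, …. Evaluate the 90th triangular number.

90·91/2 = 8190/2 = 4095.

4095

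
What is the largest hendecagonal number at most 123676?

123421

Solve n(9n−7)/2 ≤ 123676 for integer n.
n = 166 gives 123421 ≤ 123676, while n = 167 gives 124916 > 123676; so the answer is 123421.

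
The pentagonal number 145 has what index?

Set n(3n−1)/2 = 145, giving 3n² − n − 290 = 0.
So n = (1 + 59) / 6 = 60/6 = 10.

10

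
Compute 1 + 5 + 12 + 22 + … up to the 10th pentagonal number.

Σ i(3i−1)/2 = (3Σi² − Σi) / 2 over i = 1..10.
Σi = 55 and Σi² = 385.
(3·385 − 1·55) / 2 = 1100/2 = 550.

550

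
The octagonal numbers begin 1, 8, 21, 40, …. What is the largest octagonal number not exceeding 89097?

88408

Solve n(3n−2) ≤ 89097 for integer n.
n = 172 gives 88408 ≤ 89097, while n = 173 gives 89441 > 89097; so the answer is 88408.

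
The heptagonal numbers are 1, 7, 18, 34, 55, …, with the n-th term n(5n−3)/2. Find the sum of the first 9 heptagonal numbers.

645

Σ i(5i−3)/2 = (5Σi² − 3Σi) / 2 over i = 1..9.
Σi = 45 and Σi² = 285.
(5·285 − 3·45) / 2 = 1290/2 = 645.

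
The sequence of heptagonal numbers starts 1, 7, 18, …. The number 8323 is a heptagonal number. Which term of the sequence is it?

Set n(5n−3)/2 = 8323, giving 5n² − 3n − 16646 = 0.
The discriminant is 9 + 40·8323 = 332929, and √332929 = 577.
So n = (3 + 577) / 10 = 580/10 = 58.
Check: 58·(5·58 − 3)/2 = 8323. ✓

58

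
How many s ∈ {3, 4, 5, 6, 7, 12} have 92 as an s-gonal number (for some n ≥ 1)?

s = 3: P(3, 13) = 91 and P(3, 14) = 105; 92 is not s-gonal.
s = 4: P(4, 9) = 81 and P(4, 10) = 100; 92 is not s-gonal.
s = 5: P(5, 8) = 92. ✓
s = 6: P(6, 7) = 91 and P(6, 8) = 120; 92 is not s-gonal.
s = 7: P(7, 6) = 81 and P(7, 7) = 112; 92 is not s-gonal.
s = 12: P(12, 4) = 64 and P(12, 5) = 105; 92 is not s-gonal.
Hits: s ∈ {5} → 1.

1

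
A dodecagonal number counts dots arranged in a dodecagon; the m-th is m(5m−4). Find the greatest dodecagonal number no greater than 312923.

Solve n(5n−4) ≤ 312923 for integer n.
n = 250 gives 311500 ≤ 312923, while n = 251 gives 314001 > 312923; so the answer is 311500.

311500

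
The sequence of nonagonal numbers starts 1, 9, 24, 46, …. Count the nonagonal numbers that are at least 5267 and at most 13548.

23

The n-th nonagonal number is n(7n−5)/2.
Smallest index with value ≥ 5267: n = 40 (giving 5500).
Largest index with value ≤ 13548: n = 62 (giving 13299).
Indices 40 through 62: 23 terms.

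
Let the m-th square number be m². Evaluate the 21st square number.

441

The 21st square number is n² with n = 21.
21² = 441.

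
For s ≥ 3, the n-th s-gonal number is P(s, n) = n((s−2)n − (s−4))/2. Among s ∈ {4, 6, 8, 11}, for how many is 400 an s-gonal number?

s = 4: P(4, 20) = 400. ✓
s = 6: P(6, 14) = 378 and P(6, 15) = 435; 400 is not s-gonal.
s = 8: P(8, 11) = 341 and P(8, 12) = 408; 400 is not s-gonal.
s = 11: P(11, 9) = 333 and P(11, 10) = 415; 400 is not s-gonal.
Hits: s ∈ {4} → 1.

1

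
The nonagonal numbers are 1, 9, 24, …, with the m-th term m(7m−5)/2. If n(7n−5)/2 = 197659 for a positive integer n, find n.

Set n(7n−5)/2 = 197659, giving 7n² − 5n − 395318 = 0.
The discriminant is 25 + 56·197659 = 11068929, and √11068929 = 3327.
So n = (5 + 3327) / 14 = 3332/14 = 238.
Check: 238·(7·238 − 5)/2 = 197659. ✓

238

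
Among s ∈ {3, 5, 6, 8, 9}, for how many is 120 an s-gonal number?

s = 3: P(3, 15) = 120. ✓
s = 5: P(5, 9) = 117 and P(5, 10) = 145; 120 is not s-gonal.
s = 6: P(6, 8) = 120. ✓
s = 8: P(8, 6) = 96 and P(8, 7) = 133; 120 is not s-gonal.
s = 9: P(9, 6) = 111 and P(9, 7) = 154; 120 is not s-gonal.
Hits: s ∈ {3, 6} → 2.

2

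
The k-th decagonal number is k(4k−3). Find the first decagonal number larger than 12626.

12825

Solve n(4n−3) > 12626 for integer n.
The largest n with value ≤ 12626 is 56 (since 12376 ≤ 12626 < 12825), so the first above is n = 57, value 12825.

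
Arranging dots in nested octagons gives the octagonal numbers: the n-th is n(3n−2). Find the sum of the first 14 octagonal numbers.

2835

Σ i(3i−2) = 3Σi² − 2Σi over i = 1..14.
Σi = 105 and Σi² = 1015.
3·1015 − 2·105 = 2835.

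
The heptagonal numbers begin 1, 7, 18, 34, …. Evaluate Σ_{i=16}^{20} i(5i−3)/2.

3940

Σ i(5i−3)/2 = (5Σi² − 3Σi) / 2 over i = 16..20.
Σi = 210 − 120 = 90 and Σi² = 2870 − 1240 = 1630.
(5·1630 − 3·90) / 2 = 7880/2 = 3940.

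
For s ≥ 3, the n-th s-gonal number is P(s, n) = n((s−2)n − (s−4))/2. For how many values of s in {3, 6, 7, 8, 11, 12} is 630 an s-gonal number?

2

s = 3: P(3, 35) = 630. ✓
s = 6: P(6, 18) = 630. ✓
s = 7: P(7, 16) = 616 and P(7, 17) = 697; 630 is not s-gonal.
s = 8: P(8, 14) = 560 and P(8, 15) = 645; 630 is not s-gonal.
s = 11: P(11, 12) = 606 and P(11, 13) = 715; 630 is not s-gonal.
s = 12: P(12, 11) = 561 and P(12, 12) = 672; 630 is not s-gonal.
Hits: s ∈ {3, 6} → 2.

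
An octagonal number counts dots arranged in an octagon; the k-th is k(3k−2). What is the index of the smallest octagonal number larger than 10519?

Solve n(3n−2) > 10519 for integer n.
The largest n with value ≤ 10519 is 59 (since 10325 ≤ 10519 < 10680), so the first above is n = 60, value 10680.

60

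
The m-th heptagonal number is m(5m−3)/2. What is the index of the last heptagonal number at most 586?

Solve n(5n−3)/2 ≤ 586 for integer n.
n = 15 gives 540 ≤ 586, while n = 16 gives 616 > 586; so the answer is index 15.

15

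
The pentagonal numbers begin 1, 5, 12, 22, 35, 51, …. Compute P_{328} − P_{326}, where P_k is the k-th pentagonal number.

328·(3·328 − 1)/2 = 161212 and 326·(3·326 − 1)/2 = 159251.
Difference: 161212 − 159251 = 1961.

1961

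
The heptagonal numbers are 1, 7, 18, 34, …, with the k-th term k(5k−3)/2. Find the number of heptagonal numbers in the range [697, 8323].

The n-th heptagonal number is n(5n−3)/2.
Smallest index with value ≥ 697: n = 17 (giving 697).
Largest index with value ≤ 8323: n = 58 (giving 8323).
Indices 17 through 58: 42 terms.

42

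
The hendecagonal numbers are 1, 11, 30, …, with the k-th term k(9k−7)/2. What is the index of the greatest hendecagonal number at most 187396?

Solve n(9n−7)/2 ≤ 187396 for integer n.
n = 204 gives 186558 ≤ 187396, while n = 205 gives 188395 > 187396; so the answer is index 204.

204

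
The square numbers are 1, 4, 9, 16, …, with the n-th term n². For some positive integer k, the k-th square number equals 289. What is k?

We need n² = 289, so n = √289 = 17.
Check: 17² = 289. ✓

17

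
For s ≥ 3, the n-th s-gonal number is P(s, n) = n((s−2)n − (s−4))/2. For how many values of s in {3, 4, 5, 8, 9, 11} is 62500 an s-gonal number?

1

s = 3: P(3, 353) = 62481 and P(3, 354) = 62835; 62500 is not s-gonal.
s = 4: P(4, 250) = 62500. ✓
s = 5: P(5, 204) = 62322 and P(5, 205) = 62935; 62500 is not s-gonal.
s = 8: P(8, 144) = 61920 and P(8, 145) = 62785; 62500 is not s-gonal.
s = 9: P(9, 133) = 61579 and P(9, 134) = 62511; 62500 is not s-gonal.
s = 11: P(11, 118) = 62245 and P(11, 119) = 63308; 62500 is not s-gonal.
Hits: s ∈ {4} → 1.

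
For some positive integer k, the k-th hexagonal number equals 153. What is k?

9

Set n(2n−1) = 153, giving 2n² − n − 153 = 0.
So n = (1 + 35) / 4 = 36/4 = 9.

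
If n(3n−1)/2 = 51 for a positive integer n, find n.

Set n(3n−1)/2 = 51, giving 3n² − n − 102 = 0.
So n = (1 + 35) / 6 = 36/6 = 6.
Check: 6·(3·6 − 1)/2 = 51. ✓

6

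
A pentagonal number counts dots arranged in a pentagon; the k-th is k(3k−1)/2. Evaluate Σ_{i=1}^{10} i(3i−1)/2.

550

Σ i(3i−1)/2 = (3Σi² − Σi) / 2 over i = 1..10.
Σi = 55 and Σi² = 385.
(3·385 − 1·55) / 2 = 1100/2 = 550.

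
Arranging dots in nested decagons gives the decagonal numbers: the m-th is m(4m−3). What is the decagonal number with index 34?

The 34th decagonal number is n(4n−3) with n = 34.
34·(4·34 − 3) = 34·133 = 4522.

4522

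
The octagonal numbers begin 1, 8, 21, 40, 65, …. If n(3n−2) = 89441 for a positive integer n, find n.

Set n(3n−2) = 89441, giving 3n² − 2n − 89441 = 0.
The discriminant is 4 + 12·89441 = 1073296, and √1073296 = 1036.
So n = (2 + 1036) / 6 = 1038/6 = 173.

173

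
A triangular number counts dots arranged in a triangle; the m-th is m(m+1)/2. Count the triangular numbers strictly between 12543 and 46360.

The n-th triangular number is n(n+1)/2.
Smallest index with value > 12543: n = 158 (giving 12561).
Largest index with value < 46360: n = 303 (giving 46056).
Indices 158 through 303: 146 terms.

146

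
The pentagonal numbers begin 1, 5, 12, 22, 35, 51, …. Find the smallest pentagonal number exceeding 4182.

4187

Solve n(3n−1)/2 > 4182 for integer n.
The largest n with value ≤ 4182 is 52 (since 4030 ≤ 4182 < 4187), so the first above is n = 53, value 4187.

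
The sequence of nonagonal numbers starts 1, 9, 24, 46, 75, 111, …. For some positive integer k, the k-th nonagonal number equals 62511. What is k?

134

Set n(7n−5)/2 = 62511, giving 7n² − 5n − 125022 = 0.
The discriminant is 25 + 56·62511 = 3500641, and √3500641 = 1871.
So n = (5 + 1871) / 14 = 1876/14 = 134.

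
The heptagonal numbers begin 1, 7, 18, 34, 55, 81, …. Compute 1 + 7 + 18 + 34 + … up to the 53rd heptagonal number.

Σ i(5i−3)/2 = (5Σi² − 3Σi) / 2 over i = 1..53.
Σi = 1431 and Σi² = 51039.
(5·51039 − 3·1431) / 2 = 250902/2 = 125451.

125451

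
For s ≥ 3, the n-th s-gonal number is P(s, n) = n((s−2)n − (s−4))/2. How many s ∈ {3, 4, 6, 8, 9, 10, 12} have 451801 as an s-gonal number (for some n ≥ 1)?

1

s = 3: P(3, 950) = 451725 and P(3, 951) = 452676; 451801 is not s-gonal.
s = 4: P(4, 672) = 451584 and P(4, 673) = 452929; 451801 is not s-gonal.
s = 6: P(6, 475) = 450775 and P(6, 476) = 452676; 451801 is not s-gonal.
s = 8: P(8, 388) = 450856 and P(8, 389) = 453185; 451801 is not s-gonal.
s = 9: P(9, 359) = 450186 and P(9, 360) = 452700; 451801 is not s-gonal.
s = 10: P(10, 336) = 450576 and P(10, 337) = 453265; 451801 is not s-gonal.
s = 12: P(12, 301) = 451801. ✓
Hits: s ∈ {12} → 1.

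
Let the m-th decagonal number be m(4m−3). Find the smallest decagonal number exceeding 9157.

9457

Solve n(4n−3) > 9157 for integer n.
The largest n with value ≤ 9157 is 48 (since 9072 ≤ 9157 < 9457), so the first above is n = 49, value 9457.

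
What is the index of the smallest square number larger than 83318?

289

Solve n² > 83318 for integer n.
The largest n with value ≤ 83318 is 288 (since 82944 ≤ 83318 < 83521), so the first above is n = 289, value 83521.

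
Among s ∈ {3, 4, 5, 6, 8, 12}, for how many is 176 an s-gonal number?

2

s = 3: P(3, 18) = 171 and P(3, 19) = 190; 176 is not s-gonal.
s = 4: P(4, 13) = 169 and P(4, 14) = 196; 176 is not s-gonal.
s = 5: P(5, 11) = 176. ✓
s = 6: P(6, 9) = 153 and P(6, 10) = 190; 176 is not s-gonal.
s = 8: P(8, 8) = 176. ✓
s = 12: P(12, 6) = 156 and P(12, 7) = 217; 176 is not s-gonal.
Hits: s ∈ {5, 8} → 2.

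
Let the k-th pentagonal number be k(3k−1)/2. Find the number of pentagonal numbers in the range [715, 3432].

The n-th pentagonal number is n(3n−1)/2.
Smallest index with value ≥ 715: n = 22 (giving 715).
Largest index with value ≤ 3432: n = 48 (giving 3432).
Indices 22 through 48: 27 terms.

27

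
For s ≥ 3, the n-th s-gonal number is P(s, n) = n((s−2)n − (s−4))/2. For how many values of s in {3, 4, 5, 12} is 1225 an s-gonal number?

s = 3: P(3, 49) = 1225. ✓
s = 4: P(4, 35) = 1225. ✓
s = 5: P(5, 28) = 1162 and P(5, 29) = 1247; 1225 is not s-gonal.
s = 12: P(12, 16) = 1216 and P(12, 17) = 1377; 1225 is not s-gonal.
Hits: s ∈ {3, 4} → 2.

2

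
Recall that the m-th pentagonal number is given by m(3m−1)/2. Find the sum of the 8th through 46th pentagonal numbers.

49530

Σ i(3i−1)/2 = (3Σi² − Σi) / 2 over i = 8..46.
Σi = 1081 − 28 = 1053 and Σi² = 33511 − 140 = 33371.
(3·33371 − 1·1053) / 2 = 99060/2 = 49530.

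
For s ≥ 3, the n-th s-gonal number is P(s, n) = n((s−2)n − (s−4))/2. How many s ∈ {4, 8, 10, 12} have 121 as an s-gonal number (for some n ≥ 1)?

1

s = 4: P(4, 11) = 121. ✓
s = 8: P(8, 6) = 96 and P(8, 7) = 133; 121 is not s-gonal.
s = 10: P(10, 5) = 85 and P(10, 6) = 126; 121 is not s-gonal.
s = 12: P(12, 5) = 105 and P(12, 6) = 156; 121 is not s-gonal.
Hits: s ∈ {4} → 1.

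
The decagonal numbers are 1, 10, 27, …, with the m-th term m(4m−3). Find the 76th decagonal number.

22876

The 76th decagonal number is n(4n−3) with n = 76.
76·(4·76 − 3) = 76·301 = 22876.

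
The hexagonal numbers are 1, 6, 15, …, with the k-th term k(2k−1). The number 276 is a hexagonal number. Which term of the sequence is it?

12

Set n(2n−1) = 276, giving 2n² − n − 276 = 0.
The discriminant is 1 + 8·276 = 2209, and √2209 = 47.
So n = (1 + 47) / 4 = 48/4 = 12.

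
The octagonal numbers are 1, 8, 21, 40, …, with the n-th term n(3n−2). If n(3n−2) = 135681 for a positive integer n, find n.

213

Set n(3n−2) = 135681, giving 3n² − 2n − 135681 = 0.
The discriminant is 4 + 12·135681 = 1628176, and √1628176 = 1276.
So n = (2 + 1276) / 6 = 1278/6 = 213.
Check: 213·(3·213 − 2) = 135681. ✓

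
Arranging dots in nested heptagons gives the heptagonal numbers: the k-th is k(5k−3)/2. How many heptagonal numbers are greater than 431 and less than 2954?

The n-th heptagonal number is n(5n−3)/2.
Smallest index with value > 431: n = 14 (giving 469).
Largest index with value < 2954: n = 34 (giving 2839).
Indices 14 through 34: 21 terms.

21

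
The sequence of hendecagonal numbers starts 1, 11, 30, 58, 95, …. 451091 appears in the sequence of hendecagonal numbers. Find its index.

317

Set n(9n−7)/2 = 451091, giving 9n² − 7n − 902182 = 0.
So n = (7 + 5699) / 18 = 5706/18 = 317.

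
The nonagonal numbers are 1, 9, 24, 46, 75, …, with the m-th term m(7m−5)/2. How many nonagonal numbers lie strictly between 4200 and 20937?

42

The n-th nonagonal number is n(7n−5)/2.
Smallest index with value > 4200: n = 36 (giving 4446).
Largest index with value < 20937: n = 77 (giving 20559).
Indices 36 through 77: 42 terms.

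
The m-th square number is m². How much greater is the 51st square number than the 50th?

101

n² − (n−1)² = 2n − 1, so 51² − 50² = 2·51 − 1 = 101.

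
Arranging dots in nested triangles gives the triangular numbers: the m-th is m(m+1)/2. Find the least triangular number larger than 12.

15

Solve n(n+1)/2 > 12 for integer n.
The largest n with value ≤ 12 is 4 (since 10 ≤ 12 < 15), so the first above is n = 5, value 15.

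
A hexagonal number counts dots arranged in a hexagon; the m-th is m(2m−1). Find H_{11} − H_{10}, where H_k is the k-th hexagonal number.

41

Consecutive hexagonal numbers differ by 4n − 3: here 4·11 − 3 = 41.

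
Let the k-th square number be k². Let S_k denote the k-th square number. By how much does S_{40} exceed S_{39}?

79

n² − (n−1)² = 2n − 1, so 40² − 39² = 2·40 − 1 = 79.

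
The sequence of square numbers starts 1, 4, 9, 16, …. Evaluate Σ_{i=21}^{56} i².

57246

Σ_{i=21}^{56} i² = 60116 − 2870 = 57246.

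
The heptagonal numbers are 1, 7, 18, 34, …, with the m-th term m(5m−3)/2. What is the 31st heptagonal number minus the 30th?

Consecutive heptagonal numbers differ by 5n − 4: here 5·31 − 4 = 151.

151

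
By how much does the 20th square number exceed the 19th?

n² − (n−1)² = 2n − 1, so 20² − 19² = 2·20 − 1 = 39.

39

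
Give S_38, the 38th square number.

The 38th square number is n² with n = 38.
38² = 1444.

1444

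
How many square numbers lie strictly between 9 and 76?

The n-th square number is n².
Smallest index with value > 9: n = 4 (giving 16).
Largest index with value < 76: n = 8 (giving 64).
Indices 4 through 8: 5 terms.

5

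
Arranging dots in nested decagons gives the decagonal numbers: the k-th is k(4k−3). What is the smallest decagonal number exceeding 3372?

Solve n(4n−3) > 3372 for integer n.
The largest n with value ≤ 3372 is 29 (since 3277 ≤ 3372 < 3510), so the first above is n = 30, value 3510.

3510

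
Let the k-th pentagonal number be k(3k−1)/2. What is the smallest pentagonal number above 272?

287

Solve n(3n−1)/2 > 272 for integer n.
The largest n with value ≤ 272 is 13 (since 247 ≤ 272 < 287), so the first above is n = 14, value 287.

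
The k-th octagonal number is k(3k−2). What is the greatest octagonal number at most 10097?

9976

Solve n(3n−2) ≤ 10097 for integer n.
n = 58 gives 9976 ≤ 10097, while n = 59 gives 10325 > 10097; so the answer is 9976.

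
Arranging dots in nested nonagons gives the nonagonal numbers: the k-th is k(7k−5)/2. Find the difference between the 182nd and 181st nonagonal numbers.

Consecutive nonagonal numbers differ by 7n − 6: here 7·182 − 6 = 1268.

1268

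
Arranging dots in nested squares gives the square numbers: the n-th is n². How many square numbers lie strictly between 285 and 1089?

The n-th square number is n².
Smallest index with value > 285: n = 17 (giving 289).
Largest index with value < 1089: n = 32 (giving 1024).
Indices 17 through 32: 16 terms.

16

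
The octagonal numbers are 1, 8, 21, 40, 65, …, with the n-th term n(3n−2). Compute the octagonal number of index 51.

7701

The 51st octagonal number is n(3n−2) with n = 51.
51·(3·51 − 2) = 51·151 = 7701.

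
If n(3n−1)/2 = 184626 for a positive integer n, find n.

351

Set n(3n−1)/2 = 184626, giving 3n² − n − 369252 = 0.
The discriminant is 1 + 24·184626 = 4431025, and √4431025 = 2105.
So n = (1 + 2105) / 6 = 2106/6 = 351.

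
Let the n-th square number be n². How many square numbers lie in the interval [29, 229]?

The n-th square number is n².
Smallest index with value ≥ 29: n = 6 (giving 36).
Largest index with value ≤ 229: n = 15 (giving 225).
Indices 6 through 15: 10 terms.

10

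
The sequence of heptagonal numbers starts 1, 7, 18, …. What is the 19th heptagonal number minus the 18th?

Consecutive heptagonal numbers differ by 5n − 4: here 5·19 − 4 = 91.

91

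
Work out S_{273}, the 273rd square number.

74529

The 273rd square number is n² with n = 273.
273² = 74529.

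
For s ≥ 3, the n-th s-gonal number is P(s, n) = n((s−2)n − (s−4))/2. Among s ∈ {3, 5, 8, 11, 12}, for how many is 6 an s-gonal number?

1

s = 3: P(3, 3) = 6. ✓
s = 5: P(5, 2) = 5 and P(5, 3) = 12; 6 is not s-gonal.
s = 8: P(8, 1) = 1 and P(8, 2) = 8; 6 is not s-gonal.
s = 11: P(11, 1) = 1 and P(11, 2) = 11; 6 is not s-gonal.
s = 12: P(12, 1) = 1 and P(12, 2) = 12; 6 is not s-gonal.
Hits: s ∈ {3} → 1.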